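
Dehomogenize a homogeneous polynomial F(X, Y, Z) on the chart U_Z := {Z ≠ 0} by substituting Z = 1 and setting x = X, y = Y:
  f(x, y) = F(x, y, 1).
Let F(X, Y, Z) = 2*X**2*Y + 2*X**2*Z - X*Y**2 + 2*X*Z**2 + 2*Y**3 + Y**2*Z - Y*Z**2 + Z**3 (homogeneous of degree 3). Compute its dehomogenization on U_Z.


f(x, y) = 2*x**2*y + 2*x**2 - x*y**2 + 2*x + 2*y**3 + y**2 - y + 1

On U_Z we set Z = 1. Each monomial c·X^i·Y^j·Z^k in F becomes c·x^i·y^j·1^k = c·x^i·y^j.
Substituting Z = 1: F(X, Y, 1) = 2*x**2*y + 2*x**2 - x*y**2 + 2*x + 2*y**3 + y**2 - y + 1.
Note: deg(f) ≤ deg(F) = 3; strict inequality happens when F is divisible by Z (lost terms).


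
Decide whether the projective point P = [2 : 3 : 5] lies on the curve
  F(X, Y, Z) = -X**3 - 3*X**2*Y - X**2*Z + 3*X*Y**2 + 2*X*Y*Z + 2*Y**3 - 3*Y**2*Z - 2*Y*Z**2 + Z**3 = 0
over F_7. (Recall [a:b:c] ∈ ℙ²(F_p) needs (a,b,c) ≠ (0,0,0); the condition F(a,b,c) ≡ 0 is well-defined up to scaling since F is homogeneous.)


F(2,3,5) ≡ 0 (mod 7); P is on the curve.

Evaluate F(2, 3, 5) term-by-term (mod 7).
  -X**3 ↦ -1·8·1·1 = -8
  -3*X**2*Y ↦ -3·4·3·1 = -36
  -X**2*Z ↦ -1·4·1·5 = -20
  3*X*Y**2 ↦ 3·2·9·1 = 54
  2*X*Y*Z ↦ 2·2·3·5 = 60
  2*Y**3 ↦ 2·1·27·1 = 54
  -3*Y**2*Z ↦ -3·1·9·5 = -135
  -2*Y*Z**2 ↦ -2·1·3·25 = -150
  Z**3 ↦ 1·1·1·125 = 125
Sum: F(2, 3, 5) = (-8) + (-36) + (-20) + (54) + (60) + (54) + (-135) + (-150) + (125) = -56.
Reducing mod 7: -56 ≡ 0 (mod 7).
Since F(a, b, c) ≡ 0 (mod 7), P lies on the curve.


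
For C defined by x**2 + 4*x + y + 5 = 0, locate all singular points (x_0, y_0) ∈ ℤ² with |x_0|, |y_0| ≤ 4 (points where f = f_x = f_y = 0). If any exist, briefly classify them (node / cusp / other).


No singular points in the scanned grid; C is smooth there.

Compute partial derivatives:
  f_x = 2*x + 4.
  f_y = 1.
f_y = 1 is a nonzero constant, so f_y never vanishes: no point (x, y) can satisfy f = f_x = f_y = 0. In particular no (x, y) ∈ {−4, ..., 4}² is singular; the curve is smooth.


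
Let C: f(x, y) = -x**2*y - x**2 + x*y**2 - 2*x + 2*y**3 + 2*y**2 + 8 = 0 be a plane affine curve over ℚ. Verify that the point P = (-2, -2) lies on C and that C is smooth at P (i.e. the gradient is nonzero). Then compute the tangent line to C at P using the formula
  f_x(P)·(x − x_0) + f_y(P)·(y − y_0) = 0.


Tangent line at P: -2*x + 20*y + 36 = 0.

Step 1: f(-2, -2) = 0, so P lies on C.
Step 2: partial derivatives
  f_x(x, y) = -2*x*y - 2*x + y**2 - 2, f_y(x, y) = -x**2 + 2*x*y + 6*y**2 + 4*y.
  f_x(P) = -2, f_y(P) = 20 (gradient nonzero, so P is smooth).
Step 3: tangent line at P: -2·(x − -2) + 20·(y − -2) = 0.
Expanding: -2*x + 20*y + 36 = 0.


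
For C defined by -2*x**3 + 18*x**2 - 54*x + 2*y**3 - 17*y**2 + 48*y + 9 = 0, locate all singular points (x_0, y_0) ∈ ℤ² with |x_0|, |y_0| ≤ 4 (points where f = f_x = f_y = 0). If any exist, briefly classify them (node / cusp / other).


Singular points: {(3, 3)}; classification: cusp.

Compute partial derivatives:
  f_x = -6*x**2 + 36*x - 54.
  f_y = 6*y**2 - 34*y + 48.
Scan x_0 ∈ {−4, ..., 4}. For each x_0, f_y(x_0, y) is a polynomial in y; find its integer roots y ∈ {−4, ..., 4}, then test f_x and f at those candidates.
  x = -4: f_y(-4, y) = 6*y**2 - 34*y + 48; vanishes at y ∈ {3}. (-4, 3): f_x = -294 ≠ 0.
  x = -3: f_y(-3, y) = 6*y**2 - 34*y + 48; vanishes at y ∈ {3}. (-3, 3): f_x = -216 ≠ 0.
  x = -2: f_y(-2, y) = 6*y**2 - 34*y + 48; vanishes at y ∈ {3}. (-2, 3): f_x = -150 ≠ 0.
  x = -1: f_y(-1, y) = 6*y**2 - 34*y + 48; vanishes at y ∈ {3}. (-1, 3): f_x = -96 ≠ 0.
  x = 0: f_y(0, y) = 6*y**2 - 34*y + 48; vanishes at y ∈ {3}. (0, 3): f_x = -54 ≠ 0.
  x = 1: f_y(1, y) = 6*y**2 - 34*y + 48; vanishes at y ∈ {3}. (1, 3): f_x = -24 ≠ 0.
  x = 2: f_y(2, y) = 6*y**2 - 34*y + 48; vanishes at y ∈ {3}. (2, 3): f_x = -6 ≠ 0.
  x = 3: f_y(3, y) = 6*y**2 - 34*y + 48; vanishes at y ∈ {3}. (3, 3): f_x = 0, f = 0 — SINGULAR.
  x = 4: f_y(4, y) = 6*y**2 - 34*y + 48; vanishes at y ∈ {3}. (4, 3): f_x = -6 ≠ 0.
Only singular point on the grid: (3, 3).
Classify: substitute x = 3 + u, y = 3 + v and expand: f = -2*u**3 + 2*v**3 + v**2.
No constant or linear terms (consistent with a singular point). Quadratic part: v**2. Cubic part: -2*u**3 + 2*v**3.
The quadratic part v**2 is a perfect square, so there is a single (double) tangent line v = 0, i.e. y = 3. Restricting the cubic part to that line (v = 0) leaves -2*u**3 ≠ 0, so f is not divisible by v and the branch is v² ≈ 2*u**3 to lowest order — this is a cusp.
Classification: cusp.


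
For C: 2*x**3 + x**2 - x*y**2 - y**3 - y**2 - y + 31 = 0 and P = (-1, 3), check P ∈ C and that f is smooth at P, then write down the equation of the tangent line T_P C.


Tangent line at P: -5*x - 28*y + 79 = 0.

Step 1: f(-1, 3) = 0, so P lies on C.
Step 2: partial derivatives
  f_x(x, y) = 6*x**2 + 2*x - y**2, f_y(x, y) = -2*x*y - 3*y**2 - 2*y - 1.
  f_x(P) = -5, f_y(P) = -28 (gradient nonzero, so P is smooth).
Step 3: tangent line at P: -5·(x − -1) + -28·(y − 3) = 0.
Expanding: -5*x - 28*y + 79 = 0.


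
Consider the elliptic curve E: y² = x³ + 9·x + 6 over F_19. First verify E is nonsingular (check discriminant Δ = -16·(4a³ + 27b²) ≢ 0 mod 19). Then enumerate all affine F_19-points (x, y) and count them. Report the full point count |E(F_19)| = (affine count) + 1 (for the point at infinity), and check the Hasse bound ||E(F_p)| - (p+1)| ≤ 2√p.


Affine points = {(0, 5), (0, 14), (1, 4), (1, 15), (4, 7), (4, 12), (5, 9), (5, 10), (8, 1), (8, 18), (11, 7), (11, 12), (14, 8), (14, 11), (15, 1), (15, 18), (16, 3), (16, 16)}; affine count = 18; |E(F_19)| = 19.

Discriminant check: Δ ∝ 4a³ + 27b² = 4·9³ + 27·6² = 4·729 + 27·36 ≡ 12 (mod 19). Nonzero ⇒ E is nonsingular.
For each x ∈ F_19, compute rhs = x³ + 9·x + 6 mod 19, then count y ∈ F_19 with y² ≡ rhs.
  x = 0: rhs = 6, matching y values: 5, 14 (2 points).
  x = 1: rhs = 16, matching y values: 4, 15 (2 points).
  x = 2: rhs = 13, matching y values: none (0 points).
  x = 3: rhs = 3, matching y values: none (0 points).
  x = 4: rhs = 11, matching y values: 7, 12 (2 points).
  x = 5: rhs = 5, matching y values: 9, 10 (2 points).
  x = 6: rhs = 10, matching y values: none (0 points).
  x = 7: rhs = 13, matching y values: none (0 points).
  x = 8: rhs = 1, matching y values: 1, 18 (2 points).
  x = 9: rhs = 18, matching y values: none (0 points).
  x = 10: rhs = 13, matching y values: none (0 points).
  x = 11: rhs = 11, matching y values: 7, 12 (2 points).
  x = 12: rhs = 18, matching y values: none (0 points).
  x = 13: rhs = 2, matching y values: none (0 points).
  x = 14: rhs = 7, matching y values: 8, 11 (2 points).
  x = 15: rhs = 1, matching y values: 1, 18 (2 points).
  x = 16: rhs = 9, matching y values: 3, 16 (2 points).
  x = 17: rhs = 18, matching y values: none (0 points).
  x = 18: rhs = 15, matching y values: none (0 points).
Total affine count: 18.
Full point count |E(F_19)| = 18 + 1 = 19.
Hasse bound: |19 − (19+1)| = |-1| = 1 ≤ 2√19 ≈ 8.7178 ✓.


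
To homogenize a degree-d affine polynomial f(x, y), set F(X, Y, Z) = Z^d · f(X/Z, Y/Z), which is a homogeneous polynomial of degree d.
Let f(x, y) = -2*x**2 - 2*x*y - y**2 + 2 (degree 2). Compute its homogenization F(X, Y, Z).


F(X, Y, Z) = -2*X**2 - 2*X*Y - Y**2 + 2*Z**2

deg(f) = 2.
Substitute x = X/Z, y = Y/Z into f, then multiply by Z^2.
  monomial -2·x^2·y^0 ↦ -2·X^2·Y^0·Z^0.
  monomial -2·x^1·y^1 ↦ -2·X^1·Y^1·Z^0.
  monomial -1·x^0·y^2 ↦ -1·X^0·Y^2·Z^0.
  monomial 2·x^0·y^0 ↦ 2·X^0·Y^0·Z^2.
Collecting: F(X, Y, Z) = -2*X**2 - 2*X*Y - Y**2 + 2*Z**2.


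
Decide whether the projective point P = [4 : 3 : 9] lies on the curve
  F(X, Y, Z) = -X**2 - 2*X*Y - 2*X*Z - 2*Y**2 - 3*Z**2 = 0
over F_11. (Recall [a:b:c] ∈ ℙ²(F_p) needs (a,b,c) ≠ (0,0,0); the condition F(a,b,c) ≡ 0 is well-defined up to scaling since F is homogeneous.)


F(4,3,9) ≡ 1 (mod 11); P is NOT on the curve.

Evaluate F(4, 3, 9) term-by-term (mod 11).
  -X**2 ↦ -1·16·1·1 = -16
  -2*X*Y ↦ -2·4·3·1 = -24
  -2*X*Z ↦ -2·4·1·9 = -72
  -2*Y**2 ↦ -2·1·9·1 = -18
  -3*Z**2 ↦ -3·1·1·81 = -243
Sum: F(4, 3, 9) = (-16) + (-24) + (-72) + (-18) + (-243) = -373.
Reducing mod 11: -373 ≡ 1 (mod 11).
Since F(a, b, c) ≡ 1 ≠ 0 (mod 11), P does NOT lie on the curve.


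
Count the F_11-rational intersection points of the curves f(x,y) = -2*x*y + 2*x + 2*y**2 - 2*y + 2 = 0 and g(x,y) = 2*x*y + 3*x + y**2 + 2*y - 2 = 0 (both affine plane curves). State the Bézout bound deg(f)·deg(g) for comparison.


Common zeros: {(8, 4)}; count = 1; Bézout bound = 4.

deg(f) = 2, deg(g) = 2, so Bézout bound = 4.
Scan x ∈ F_11. For each x, list the y ∈ F_11 with f(x, y) ≡ 0 and those with g(x, y) ≡ 0 (mod 11); the common zeros in that column are the intersection.
  x = 0: f ≡ 0 at y ∈ ∅; g ≡ 0 at y ∈ {4, 5}; common: ∅.
  x = 1: f ≡ 0 at y ∈ ∅; g ≡ 0 at y ∈ {3, 4}; common: ∅.
  x = 2: f ≡ 0 at y ∈ ∅; g ≡ 0 at y ∈ {1, 4}; common: ∅.
  x = 3: f ≡ 0 at y ∈ {2}; g ≡ 0 at y ∈ {4, 10}; common: ∅.
  x = 4: f ≡ 0 at y ∈ {6, 10}; g ≡ 0 at y ∈ {4, 8}; common: ∅.
  x = 5: f ≡ 0 at y ∈ {8, 9}; g ≡ 0 at y ∈ {4, 6}; common: ∅.
  x = 6: f ≡ 0 at y ∈ ∅; g ≡ 0 at y ∈ {4}; common: ∅.
  x = 7: f ≡ 0 at y ∈ ∅; g ≡ 0 at y ∈ {2, 4}; common: ∅.
  x = 8: f ≡ 0 at y ∈ {4, 5}; g ≡ 0 at y ∈ {0, 4}; common: {4}.
  x = 9: f ≡ 0 at y ∈ {3, 7}; g ≡ 0 at y ∈ {4, 9}; common: ∅.
  x = 10: f ≡ 0 at y ∈ {0}; g ≡ 0 at y ∈ {4, 7}; common: ∅.
Collecting: common zeros = {(8, 4)}, so the count is 1.
Comparison with the Bézout bound: 1 ≤ 4 = deg(f)·deg(g), as expected for curves with no common component (the affine F_11-count falls short of the bound because intersections may lie at infinity, over extension fields, or carry multiplicity).


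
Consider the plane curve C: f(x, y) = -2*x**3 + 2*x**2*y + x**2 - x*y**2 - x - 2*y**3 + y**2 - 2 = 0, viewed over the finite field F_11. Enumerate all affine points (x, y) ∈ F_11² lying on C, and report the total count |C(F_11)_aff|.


Affine F_11-points: {(1, 8), (2, 1), (2, 3), (4, 8), (7, 10), (9, 8), (10, 7), (10, 9)}; count = 8.

For each of the 121 pairs (x, y) ∈ F_11², evaluate f(x, y) mod 11. Record the zeros.
  x = 0: [0↦9, 1↦8, 2↦8, 3↦8, 4↦7, 5↦4, 6↦9, 7↦10, 8↦6, 9↦7, 10↦1]  zeros at y ∈ ∅
  x = 1: [0↦7, 1↦7, 2↦6, 3↦3, 4↦8, 5↦9, 6↦5, 7↦6, 8↦0, 9↦8, 10↦7]  zeros at y ∈ {8}
  x = 2: [0↦6, 1↦0, 2↦2, 3↦0, 4↦4, 5↦2, 6↦4, 7↦9, 8↦5, 9↦2, 10↦10]  zeros at y ∈ {1, 3}
  x = 3: [0↦5, 1↦8, 2↦6, 3↦9, 4↦5, 5↦4, 6↦5, 7↦7, 8↦9, 9↦10, 10↦9]  zeros at y ∈ ∅
  x = 4: [0↦3, 1↦8, 2↦6, 3↦7, 4↦10, 5↦3, 6↦7, 7↦10, 8↦0, 9↦9, 10↦3]  zeros at y ∈ {8}
  x = 5: [0↦10, 1↦10, 2↦1, 3↦4, 4↦7, 5↦9, 6↦9, 7↦6, 8↦10, 9↦9, 10↦2]  zeros at y ∈ ∅
  x = 6: [0↦3, 1↦2, 2↦1, 3↦10, 4↦6, 5↦10, 6↦10, 7↦5, 8↦5, 9↦9, 10↦5]  zeros at y ∈ ∅
  x = 7: [0↦3, 1↦5, 2↦5, 3↦2, 4↦6, 5↦5, 6↦9, 7↦6, 8↦6, 9↦8, 10↦0]  zeros at y ∈ {10}
  x = 8: [0↦9, 1↦7, 2↦1, 3↦1, 4↦6, 5↦4, 6↦5, 7↦8, 8↦1, 9↦5, 10↦8]  zeros at y ∈ ∅
  x = 9: [0↦9, 1↦7, 2↦10, 3↦6, 4↦5, 5↦6, 6↦8, 7↦10, 8↦0, 9↦10, 10↦6]  zeros at y ∈ {8}
  x = 10: [0↦2, 1↦4, 2↦9, 3↦5, 4↦2, 5↦10, 6↦6, 7↦0, 8↦2, 9↦0, 10↦4]  zeros at y ∈ {7, 9}
Collecting zeros: affine points = {(1, 8), (2, 1), (2, 3), (4, 8), (7, 10), (9, 8), (10, 7), (10, 9)}.
Total count |C(F_11)_aff| = 8.


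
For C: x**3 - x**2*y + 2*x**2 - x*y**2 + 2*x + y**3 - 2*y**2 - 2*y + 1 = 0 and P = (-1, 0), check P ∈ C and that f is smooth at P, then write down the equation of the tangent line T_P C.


Tangent line at P: x - 3*y + 1 = 0.

Step 1: f(-1, 0) = 0, so P lies on C.
Step 2: partial derivatives
  f_x(x, y) = 3*x**2 - 2*x*y + 4*x - y**2 + 2, f_y(x, y) = -x**2 - 2*x*y + 3*y**2 - 4*y - 2.
  f_x(P) = 1, f_y(P) = -3 (gradient nonzero, so P is smooth).
Step 3: tangent line at P: 1·(x − -1) + -3·(y − 0) = 0.
Expanding: x - 3*y + 1 = 0.


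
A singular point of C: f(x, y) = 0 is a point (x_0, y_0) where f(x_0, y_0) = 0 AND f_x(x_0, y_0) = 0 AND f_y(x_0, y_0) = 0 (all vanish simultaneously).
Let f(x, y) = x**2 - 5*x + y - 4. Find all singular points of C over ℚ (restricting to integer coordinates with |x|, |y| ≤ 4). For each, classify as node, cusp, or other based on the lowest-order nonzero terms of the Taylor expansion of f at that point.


No singular points in the scanned grid; C is smooth there.

Compute partial derivatives:
  f_x = 2*x - 5.
  f_y = 1.
f_y = 1 is a nonzero constant, so f_y never vanishes: no point (x, y) can satisfy f = f_x = f_y = 0. In particular no (x, y) ∈ {−4, ..., 4}² is singular; the curve is smooth.


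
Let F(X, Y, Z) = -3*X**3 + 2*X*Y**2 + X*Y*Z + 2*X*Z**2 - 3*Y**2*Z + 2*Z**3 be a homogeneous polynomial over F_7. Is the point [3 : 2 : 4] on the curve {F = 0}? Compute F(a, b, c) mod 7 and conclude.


F(3,2,4) ≡ 3 (mod 7); P is NOT on the curve.

Evaluate F(3, 2, 4) term-by-term (mod 7).
  -3*X**3 ↦ -3·27·1·1 = -81
  2*X*Y**2 ↦ 2·3·4·1 = 24
  X*Y*Z ↦ 1·3·2·4 = 24
  2*X*Z**2 ↦ 2·3·1·16 = 96
  -3*Y**2*Z ↦ -3·1·4·4 = -48
  2*Z**3 ↦ 2·1·1·64 = 128
Sum: F(3, 2, 4) = (-81) + (24) + (24) + (96) + (-48) + (128) = 143.
Reducing mod 7: 143 ≡ 3 (mod 7).
Since F(a, b, c) ≡ 3 ≠ 0 (mod 7), P does NOT lie on the curve.


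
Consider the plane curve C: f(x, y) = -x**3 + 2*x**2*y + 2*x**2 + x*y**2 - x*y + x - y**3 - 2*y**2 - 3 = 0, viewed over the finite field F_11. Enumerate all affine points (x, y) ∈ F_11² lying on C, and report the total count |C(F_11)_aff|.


Affine F_11-points: {(0, 4), (1, 2), (1, 4), (3, 6), (3, 7), (3, 10), (4, 3), (5, 8), (5, 9), (6, 3), (8, 6), (9, 0), (9, 3), (9, 4), (10, 9)}; count = 15.

For each of the 121 pairs (x, y) ∈ F_11², evaluate f(x, y) mod 11. Record the zeros.
  x = 0: [0↦8, 1↦5, 2↦3, 3↦7, 4↦0, 5↦9, 6↦6, 7↦7, 8↦6, 9↦8, 10↦7]  zeros at y ∈ {4}
  x = 1: [0↦10, 1↦9, 2↦0, 3↦10, 4↦0, 5↦8, 6↦6, 7↦10, 8↦3, 9↦1, 10↦9]  zeros at y ∈ {2, 4}
  x = 2: [0↦10, 1↦4, 2↦3, 3↦1, 4↦3, 5↦3, 6↦6, 7↦6, 8↦8, 9↦6, 10↦5]  zeros at y ∈ ∅
  x = 3: [0↦2, 1↦6, 2↦6, 3↦7, 4↦3, 5↦10, 6↦0, 7↦0, 8↦4, 9↦6, 10↦0]  zeros at y ∈ {6, 7, 10}
  x = 4: [0↦2, 1↦9, 2↦3, 3↦0, 4↦5, 5↦1, 6↦4, 7↦8, 8↦7, 9↦6, 10↦10]  zeros at y ∈ {3}
  x = 5: [0↦4, 1↦7, 2↦10, 3↦7, 4↦3, 5↦3, 6↦1, 7↦2, 8↦0, 9↦0, 10↦7]  zeros at y ∈ {8, 9}
  x = 6: [0↦2, 1↦5, 2↦10, 3↦0, 4↦2, 5↦10, 6↦7, 7↦9, 8↦10, 9↦4, 10↦7]  zeros at y ∈ {3}
  x = 7: [0↦1, 1↦8, 2↦8, 3↦6, 4↦7, 5↦5, 6↦5, 7↦1, 8↦9, 9↦1, 10↦4]  zeros at y ∈ ∅
  x = 8: [0↦6, 1↦10, 2↦9, 3↦8, 4↦1, 5↦4, 6↦0, 7↦5, 8↦2, 9↦7, 10↦3]  zeros at y ∈ {6}
  x = 9: [0↦0, 1↦5, 2↦7, 3↦0, 4↦0, 5↦1, 6↦8, 7↦4, 8↦5, 9↦5, 10↦9]  zeros at y ∈ {0, 3, 4}
  x = 10: [0↦10, 1↦9, 2↦7, 3↦9, 4↦9, 5↦1, 6↦1, 7↦3, 8↦1, 9↦0, 10↦5]  zeros at y ∈ {9}
Collecting zeros: affine points = {(0, 4), (1, 2), (1, 4), (3, 6), (3, 7), (3, 10), (4, 3), (5, 8), (5, 9), (6, 3), (8, 6), (9, 0), (9, 3), (9, 4), (10, 9)}.
Total count |C(F_11)_aff| = 15.


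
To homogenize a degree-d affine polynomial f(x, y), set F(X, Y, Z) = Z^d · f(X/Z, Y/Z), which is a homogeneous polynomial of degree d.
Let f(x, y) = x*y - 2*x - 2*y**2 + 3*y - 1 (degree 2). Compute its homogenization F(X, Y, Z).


F(X, Y, Z) = X*Y - 2*X*Z - 2*Y**2 + 3*Y*Z - Z**2

deg(f) = 2.
Substitute x = X/Z, y = Y/Z into f, then multiply by Z^2.
  monomial 1·x^1·y^1 ↦ 1·X^1·Y^1·Z^0.
  monomial -2·x^1·y^0 ↦ -2·X^1·Y^0·Z^1.
  monomial -2·x^0·y^2 ↦ -2·X^0·Y^2·Z^0.
  monomial 3·x^0·y^1 ↦ 3·X^0·Y^1·Z^1.
  monomial -1·x^0·y^0 ↦ -1·X^0·Y^0·Z^2.
Collecting: F(X, Y, Z) = X*Y - 2*X*Z - 2*Y**2 + 3*Y*Z - Z**2.


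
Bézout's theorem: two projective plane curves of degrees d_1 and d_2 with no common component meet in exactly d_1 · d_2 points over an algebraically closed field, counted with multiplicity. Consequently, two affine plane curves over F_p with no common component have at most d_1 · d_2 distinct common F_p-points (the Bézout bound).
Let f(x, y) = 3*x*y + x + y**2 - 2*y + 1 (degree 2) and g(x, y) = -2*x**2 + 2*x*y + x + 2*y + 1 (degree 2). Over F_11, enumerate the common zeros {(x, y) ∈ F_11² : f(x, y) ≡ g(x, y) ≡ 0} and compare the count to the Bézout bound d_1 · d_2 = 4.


Common zeros: {(2, 10)}; count = 1; Bézout bound = 4.

deg(f) = 2, deg(g) = 2, so Bézout bound = 4.
Scan x ∈ F_11. For each x, list the y ∈ F_11 with f(x, y) ≡ 0 and those with g(x, y) ≡ 0 (mod 11); the common zeros in that column are the intersection.
  x = 0: f ≡ 0 at y ∈ {1}; g ≡ 0 at y ∈ {5}; common: ∅.
  x = 1: f ≡ 0 at y ∈ {4, 6}; g ≡ 0 at y ∈ {0}; common: ∅.
  x = 2: f ≡ 0 at y ∈ {8, 10}; g ≡ 0 at y ∈ {10}; common: {10}.
  x = 3: f ≡ 0 at y ∈ {2}; g ≡ 0 at y ∈ {10}; common: ∅.
  x = 4: f ≡ 0 at y ∈ {3, 9}; g ≡ 0 at y ∈ {6}; common: ∅.
  x = 5: f ≡ 0 at y ∈ ∅; g ≡ 0 at y ∈ {0}; common: ∅.
  x = 6: f ≡ 0 at y ∈ ∅; g ≡ 0 at y ∈ {7}; common: ∅.
  x = 7: f ≡ 0 at y ∈ ∅; g ≡ 0 at y ∈ {7}; common: ∅.
  x = 8: f ≡ 0 at y ∈ ∅; g ≡ 0 at y ∈ {6}; common: ∅.
  x = 9: f ≡ 0 at y ∈ ∅; g ≡ 0 at y ∈ {1}; common: ∅.
  x = 10: f ≡ 0 at y ∈ {0, 5}; g ≡ 0 at y ∈ ∅; common: ∅.
Collecting: common zeros = {(2, 10)}, so the count is 1.
Comparison with the Bézout bound: 1 ≤ 4 = deg(f)·deg(g), as expected for curves with no common component (the affine F_11-count falls short of the bound because intersections may lie at infinity, over extension fields, or carry multiplicity).


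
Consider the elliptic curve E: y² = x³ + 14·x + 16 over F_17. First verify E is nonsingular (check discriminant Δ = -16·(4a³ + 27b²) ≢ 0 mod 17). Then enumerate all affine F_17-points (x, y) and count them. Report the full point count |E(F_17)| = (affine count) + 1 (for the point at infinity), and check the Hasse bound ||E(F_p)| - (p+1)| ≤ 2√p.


Affine points = {(0, 4), (0, 13), (2, 1), (2, 16), (3, 0), (4, 0), (7, 7), (7, 10), (9, 2), (9, 15), (10, 0), (12, 5), (12, 12), (13, 7), (13, 10), (14, 7), (14, 10), (16, 1), (16, 16)}; affine count = 19; |E(F_17)| = 20.

Discriminant check: Δ ∝ 4a³ + 27b² = 4·14³ + 27·16² = 4·2744 + 27·256 ≡ 4 (mod 17). Nonzero ⇒ E is nonsingular.
For each x ∈ F_17, compute rhs = x³ + 14·x + 16 mod 17, then count y ∈ F_17 with y² ≡ rhs.
  x = 0: rhs = 16, matching y values: 4, 13 (2 points).
  x = 1: rhs = 14, matching y values: none (0 points).
  x = 2: rhs = 1, matching y values: 1, 16 (2 points).
  x = 3: rhs = 0, matching y values: 0 (1 points).
  x = 4: rhs = 0, matching y values: 0 (1 points).
  x = 5: rhs = 7, matching y values: none (0 points).
  x = 6: rhs = 10, matching y values: none (0 points).
  x = 7: rhs = 15, matching y values: 7, 10 (2 points).
  x = 8: rhs = 11, matching y values: none (0 points).
  x = 9: rhs = 4, matching y values: 2, 15 (2 points).
  x = 10: rhs = 0, matching y values: 0 (1 points).
  x = 11: rhs = 5, matching y values: none (0 points).
  x = 12: rhs = 8, matching y values: 5, 12 (2 points).
  x = 13: rhs = 15, matching y values: 7, 10 (2 points).
  x = 14: rhs = 15, matching y values: 7, 10 (2 points).
  x = 15: rhs = 14, matching y values: none (0 points).
  x = 16: rhs = 1, matching y values: 1, 16 (2 points).
Total affine count: 19.
Full point count |E(F_17)| = 19 + 1 = 20.
Hasse bound: |20 − (17+1)| = |2| = 2 ≤ 2√17 ≈ 8.2462 ✓.


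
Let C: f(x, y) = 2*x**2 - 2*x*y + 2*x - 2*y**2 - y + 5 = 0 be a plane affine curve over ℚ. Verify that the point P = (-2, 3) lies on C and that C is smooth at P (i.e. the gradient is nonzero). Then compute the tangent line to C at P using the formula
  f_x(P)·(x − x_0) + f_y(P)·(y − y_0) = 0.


Tangent line at P: -12*x - 9*y + 3 = 0.

Step 1: f(-2, 3) = 0, so P lies on C.
Step 2: partial derivatives
  f_x(x, y) = 4*x - 2*y + 2, f_y(x, y) = -2*x - 4*y - 1.
  f_x(P) = -12, f_y(P) = -9 (gradient nonzero, so P is smooth).
Step 3: tangent line at P: -12·(x − -2) + -9·(y − 3) = 0.
Expanding: -12*x - 9*y + 3 = 0.


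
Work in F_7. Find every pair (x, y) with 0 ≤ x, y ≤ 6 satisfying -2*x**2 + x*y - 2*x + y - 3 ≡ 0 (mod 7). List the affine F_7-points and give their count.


Affine F_7-points: {(0, 3), (1, 0), (2, 5), (3, 5), (4, 3), (5, 0)}; count = 6.

For each of the 49 pairs (x, y) ∈ F_7², evaluate f(x, y) mod 7. Record the zeros.
  x = 0: [0↦4, 1↦5, 2↦6, 3↦0, 4↦1, 5↦2, 6↦3]  zeros at y ∈ {3}
  x = 1: [0↦0, 1↦2, 2↦4, 3↦6, 4↦1, 5↦3, 6↦5]  zeros at y ∈ {0}
  x = 2: [0↦6, 1↦2, 2↦5, 3↦1, 4↦4, 5↦0, 6↦3]  zeros at y ∈ {5}
  x = 3: [0↦1, 1↦5, 2↦2, 3↦6, 4↦3, 5↦0, 6↦4]  zeros at y ∈ {5}
  x = 4: [0↦6, 1↦4, 2↦2, 3↦0, 4↦5, 5↦3, 6↦1]  zeros at y ∈ {3}
  x = 5: [0↦0, 1↦6, 2↦5, 3↦4, 4↦3, 5↦2, 6↦1]  zeros at y ∈ {0}
  x = 6: [0↦4, 1↦4, 2↦4, 3↦4, 4↦4, 5↦4, 6↦4]  zeros at y ∈ ∅
Collecting zeros: affine points = {(0, 3), (1, 0), (2, 5), (3, 5), (4, 3), (5, 0)}.
Total count |C(F_7)_aff| = 6.


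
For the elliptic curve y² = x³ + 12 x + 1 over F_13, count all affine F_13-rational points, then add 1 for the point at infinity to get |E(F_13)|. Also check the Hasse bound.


Affine points = {(0, 1), (0, 12), (1, 1), (1, 12), (3, 5), (3, 8), (4, 3), (4, 10), (5, 2), (5, 11), (6, 4), (6, 9), (7, 5), (7, 8), (10, 4), (10, 9), (12, 1), (12, 12)}; affine count = 18; |E(F_13)| = 19.

Discriminant check: Δ ∝ 4a³ + 27b² = 4·12³ + 27·1² = 4·1728 + 27·1 ≡ 10 (mod 13). Nonzero ⇒ E is nonsingular.
For each x ∈ F_13, compute rhs = x³ + 12·x + 1 mod 13, then count y ∈ F_13 with y² ≡ rhs.
  x = 0: rhs = 1, matching y values: 1, 12 (2 points).
  x = 1: rhs = 1, matching y values: 1, 12 (2 points).
  x = 2: rhs = 7, matching y values: none (0 points).
  x = 3: rhs = 12, matching y values: 5, 8 (2 points).
  x = 4: rhs = 9, matching y values: 3, 10 (2 points).
  x = 5: rhs = 4, matching y values: 2, 11 (2 points).
  x = 6: rhs = 3, matching y values: 4, 9 (2 points).
  x = 7: rhs = 12, matching y values: 5, 8 (2 points).
  x = 8: rhs = 11, matching y values: none (0 points).
  x = 9: rhs = 6, matching y values: none (0 points).
  x = 10: rhs = 3, matching y values: 4, 9 (2 points).
  x = 11: rhs = 8, matching y values: none (0 points).
  x = 12: rhs = 1, matching y values: 1, 12 (2 points).
Total affine count: 18.
Full point count |E(F_13)| = 18 + 1 = 19.
Hasse bound: |19 − (13+1)| = |5| = 5 ≤ 2√13 ≈ 7.2111 ✓.


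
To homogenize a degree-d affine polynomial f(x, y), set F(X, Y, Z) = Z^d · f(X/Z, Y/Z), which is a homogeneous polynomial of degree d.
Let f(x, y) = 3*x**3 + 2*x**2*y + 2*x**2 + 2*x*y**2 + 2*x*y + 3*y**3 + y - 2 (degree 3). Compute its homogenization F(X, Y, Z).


F(X, Y, Z) = 3*X**3 + 2*X**2*Y + 2*X**2*Z + 2*X*Y**2 + 2*X*Y*Z + 3*Y**3 + Y*Z**2 - 2*Z**3

deg(f) = 3.
Substitute x = X/Z, y = Y/Z into f, then multiply by Z^3.
  monomial 3·x^3·y^0 ↦ 3·X^3·Y^0·Z^0.
  monomial 2·x^2·y^1 ↦ 2·X^2·Y^1·Z^0.
  monomial 2·x^2·y^0 ↦ 2·X^2·Y^0·Z^1.
  monomial 2·x^1·y^2 ↦ 2·X^1·Y^2·Z^0.
  monomial 2·x^1·y^1 ↦ 2·X^1·Y^1·Z^1.
  monomial 3·x^0·y^3 ↦ 3·X^0·Y^3·Z^0.
  monomial 1·x^0·y^1 ↦ 1·X^0·Y^1·Z^2.
  monomial -2·x^0·y^0 ↦ -2·X^0·Y^0·Z^3.
Collecting: F(X, Y, Z) = 3*X**3 + 2*X**2*Y + 2*X**2*Z + 2*X*Y**2 + 2*X*Y*Z + 3*Y**3 + Y*Z**2 - 2*Z**3.


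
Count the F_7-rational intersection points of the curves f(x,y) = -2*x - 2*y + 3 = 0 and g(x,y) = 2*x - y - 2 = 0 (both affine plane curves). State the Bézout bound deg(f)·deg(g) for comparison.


Common zeros: {(0, 5)}; count = 1; Bézout bound = 1.

deg(f) = 1, deg(g) = 1, so Bézout bound = 1.
Scan x ∈ F_7. For each x, list the y ∈ F_7 with f(x, y) ≡ 0 and those with g(x, y) ≡ 0 (mod 7); the common zeros in that column are the intersection.
  x = 0: f ≡ 0 at y ∈ {5}; g ≡ 0 at y ∈ {5}; common: {5}.
  x = 1: f ≡ 0 at y ∈ {4}; g ≡ 0 at y ∈ {0}; common: ∅.
  x = 2: f ≡ 0 at y ∈ {3}; g ≡ 0 at y ∈ {2}; common: ∅.
  x = 3: f ≡ 0 at y ∈ {2}; g ≡ 0 at y ∈ {4}; common: ∅.
  x = 4: f ≡ 0 at y ∈ {1}; g ≡ 0 at y ∈ {6}; common: ∅.
  x = 5: f ≡ 0 at y ∈ {0}; g ≡ 0 at y ∈ {1}; common: ∅.
  x = 6: f ≡ 0 at y ∈ {6}; g ≡ 0 at y ∈ {3}; common: ∅.
Collecting: common zeros = {(0, 5)}, so the count is 1.
Comparison with the Bézout bound: 1 ≤ 1 = deg(f)·deg(g), as expected for curves with no common component (the bound is attained).


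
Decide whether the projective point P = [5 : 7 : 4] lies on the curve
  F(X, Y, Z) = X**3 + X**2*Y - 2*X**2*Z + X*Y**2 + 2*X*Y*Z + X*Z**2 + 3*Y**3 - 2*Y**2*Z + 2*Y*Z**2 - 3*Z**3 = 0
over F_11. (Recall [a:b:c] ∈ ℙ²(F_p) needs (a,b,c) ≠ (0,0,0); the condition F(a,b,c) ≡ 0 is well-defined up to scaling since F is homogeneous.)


F(5,7,4) ≡ 10 (mod 11); P is NOT on the curve.

Evaluate F(5, 7, 4) term-by-term (mod 11).
  X**3 ↦ 1·125·1·1 = 125
  X**2*Y ↦ 1·25·7·1 = 175
  -2*X**2*Z ↦ -2·25·1·4 = -200
  X*Y**2 ↦ 1·5·49·1 = 245
  2*X*Y*Z ↦ 2·5·7·4 = 280
  X*Z**2 ↦ 1·5·1·16 = 80
  3*Y**3 ↦ 3·1·343·1 = 1029
  -2*Y**2*Z ↦ -2·1·49·4 = -392
  2*Y*Z**2 ↦ 2·1·7·16 = 224
  -3*Z**3 ↦ -3·1·1·64 = -192
Sum: F(5, 7, 4) = (125) + (175) + (-200) + (245) + (280) + (80) + (1029) + (-392) + (224) + (-192) = 1374.
Reducing mod 11: 1374 ≡ 10 (mod 11).
Since F(a, b, c) ≡ 10 ≠ 0 (mod 11), P does NOT lie on the curve.


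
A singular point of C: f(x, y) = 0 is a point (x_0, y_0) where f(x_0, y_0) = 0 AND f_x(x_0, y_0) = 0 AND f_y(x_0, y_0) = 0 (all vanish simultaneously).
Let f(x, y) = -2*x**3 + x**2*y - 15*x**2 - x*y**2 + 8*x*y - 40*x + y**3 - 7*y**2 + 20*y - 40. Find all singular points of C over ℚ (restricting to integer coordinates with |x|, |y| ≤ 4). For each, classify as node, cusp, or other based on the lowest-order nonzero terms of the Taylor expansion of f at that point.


Singular points: {(-2, 2)}; classification: node.

Compute partial derivatives:
  f_x = -6*x**2 + 2*x*y - 30*x - y**2 + 8*y - 40.
  f_y = x**2 - 2*x*y + 8*x + 3*y**2 - 14*y + 20.
Scan x_0 ∈ {−4, ..., 4}. For each x_0, f_y(x_0, y) is a polynomial in y; find its integer roots y ∈ {−4, ..., 4}, then test f_x and f at those candidates.
  x = -4: f_y(-4, y) = 3*y**2 - 6*y + 4; no integer root y with |y| ≤ 4.
  x = -3: f_y(-3, y) = 3*y**2 - 8*y + 5; vanishes at y ∈ {1}. (-3, 1): f_x = -3 ≠ 0.
  x = -2: f_y(-2, y) = 3*y**2 - 10*y + 8; vanishes at y ∈ {2}. (-2, 2): f_x = 0, f = 0 — SINGULAR.
  x = -1: f_y(-1, y) = 3*y**2 - 12*y + 13; no integer root y with |y| ≤ 4.
  x = 0: f_y(0, y) = 3*y**2 - 14*y + 20; no integer root y with |y| ≤ 4.
  x = 1: f_y(1, y) = 3*y**2 - 16*y + 29; no integer root y with |y| ≤ 4.
  x = 2: f_y(2, y) = 3*y**2 - 18*y + 40; no integer root y with |y| ≤ 4.
  x = 3: f_y(3, y) = 3*y**2 - 20*y + 53; no integer root y with |y| ≤ 4.
  x = 4: f_y(4, y) = 3*y**2 - 22*y + 68; no integer root y with |y| ≤ 4.
Only singular point on the grid: (-2, 2).
Classify: substitute x = -2 + u, y = 2 + v and expand: f = -2*u**3 + u**2*v - u**2 - u*v**2 + v**3 + v**2.
No constant or linear terms (consistent with a singular point). Quadratic part: -u**2 + v**2. Cubic part: -2*u**3 + u**2*v - u*v**2 + v**3.
The quadratic part v**2 - u**2 = (v − u)(v + u) splits into two distinct linear factors, so there are two distinct tangent lines y − 2 = ±(x − -2) — this is a node (ordinary double point).
Classification: node.


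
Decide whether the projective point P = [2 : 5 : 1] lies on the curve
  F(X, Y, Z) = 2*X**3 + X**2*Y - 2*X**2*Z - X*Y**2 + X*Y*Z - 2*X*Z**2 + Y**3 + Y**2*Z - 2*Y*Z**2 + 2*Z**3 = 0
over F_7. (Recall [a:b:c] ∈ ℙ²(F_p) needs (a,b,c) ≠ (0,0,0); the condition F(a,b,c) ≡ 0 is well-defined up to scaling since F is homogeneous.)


F(2,5,1) ≡ 0 (mod 7); P is on the curve.

Evaluate F(2, 5, 1) term-by-term (mod 7).
  2*X**3 ↦ 2·8·1·1 = 16
  X**2*Y ↦ 1·4·5·1 = 20
  -2*X**2*Z ↦ -2·4·1·1 = -8
  -X*Y**2 ↦ -1·2·25·1 = -50
  X*Y*Z ↦ 1·2·5·1 = 10
  -2*X*Z**2 ↦ -2·2·1·1 = -4
  Y**3 ↦ 1·1·125·1 = 125
  Y**2*Z ↦ 1·1·25·1 = 25
  -2*Y*Z**2 ↦ -2·1·5·1 = -10
  2*Z**3 ↦ 2·1·1·1 = 2
Sum: F(2, 5, 1) = (16) + (20) + (-8) + (-50) + (10) + (-4) + (125) + (25) + (-10) + (2) = 126.
Reducing mod 7: 126 ≡ 0 (mod 7).
Since F(a, b, c) ≡ 0 (mod 7), P lies on the curve.


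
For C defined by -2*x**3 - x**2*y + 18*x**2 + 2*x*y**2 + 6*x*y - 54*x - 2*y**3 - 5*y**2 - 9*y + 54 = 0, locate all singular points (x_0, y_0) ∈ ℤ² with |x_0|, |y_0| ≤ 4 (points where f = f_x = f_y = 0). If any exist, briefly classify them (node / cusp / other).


Singular points: {(3, 0)}; classification: cusp.

Compute partial derivatives:
  f_x = -6*x**2 - 2*x*y + 36*x + 2*y**2 + 6*y - 54.
  f_y = -x**2 + 4*x*y + 6*x - 6*y**2 - 10*y - 9.
Scan x_0 ∈ {−4, ..., 4}. For each x_0, f_y(x_0, y) is a polynomial in y; find its integer roots y ∈ {−4, ..., 4}, then test f_x and f at those candidates.
  x = -4: f_y(-4, y) = -6*y**2 - 26*y - 49; no integer root y with |y| ≤ 4.
  x = -3: f_y(-3, y) = -6*y**2 - 22*y - 36; no integer root y with |y| ≤ 4.
  x = -2: f_y(-2, y) = -6*y**2 - 18*y - 25; no integer root y with |y| ≤ 4.
  x = -1: f_y(-1, y) = -6*y**2 - 14*y - 16; no integer root y with |y| ≤ 4.
  x = 0: f_y(0, y) = -6*y**2 - 10*y - 9; no integer root y with |y| ≤ 4.
  x = 1: f_y(1, y) = -6*y**2 - 6*y - 4; no integer root y with |y| ≤ 4.
  x = 2: f_y(2, y) = -6*y**2 - 2*y - 1; no integer root y with |y| ≤ 4.
  x = 3: f_y(3, y) = -6*y**2 + 2*y; vanishes at y ∈ {0}. (3, 0): f_x = 0, f = 0 — SINGULAR.
  x = 4: f_y(4, y) = -6*y**2 + 6*y - 1; no integer root y with |y| ≤ 4.
Only singular point on the grid: (3, 0).
Classify: substitute x = 3 + u, y = 0 + v and expand: f = -2*u**3 - u**2*v + 2*u*v**2 - 2*v**3 + v**2.
No constant or linear terms (consistent with a singular point). Quadratic part: v**2. Cubic part: -2*u**3 - u**2*v + 2*u*v**2 - 2*v**3.
The quadratic part v**2 is a perfect square, so there is a single (double) tangent line v = 0, i.e. y = 0. Restricting the cubic part to that line (v = 0) leaves -2*u**3 ≠ 0, so f is not divisible by v and the branch is v² ≈ 2*u**3 to lowest order — this is a cusp.
Classification: cusp.


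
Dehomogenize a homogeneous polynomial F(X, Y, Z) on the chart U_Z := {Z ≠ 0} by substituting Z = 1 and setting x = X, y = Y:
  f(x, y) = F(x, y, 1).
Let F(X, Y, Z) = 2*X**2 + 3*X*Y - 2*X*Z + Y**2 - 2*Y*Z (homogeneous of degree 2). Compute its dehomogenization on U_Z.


f(x, y) = 2*x**2 + 3*x*y - 2*x + y**2 - 2*y

On U_Z we set Z = 1. Each monomial c·X^i·Y^j·Z^k in F becomes c·x^i·y^j·1^k = c·x^i·y^j.
Substituting Z = 1: F(X, Y, 1) = 2*x**2 + 3*x*y - 2*x + y**2 - 2*y.
Note: deg(f) ≤ deg(F) = 2; strict inequality happens when F is divisible by Z (lost terms).


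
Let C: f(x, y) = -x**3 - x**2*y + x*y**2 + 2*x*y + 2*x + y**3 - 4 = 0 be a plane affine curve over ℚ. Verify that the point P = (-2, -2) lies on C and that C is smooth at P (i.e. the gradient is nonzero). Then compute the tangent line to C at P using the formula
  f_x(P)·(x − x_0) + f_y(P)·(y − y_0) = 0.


Tangent line at P: -18*x + 12*y - 12 = 0.

Step 1: f(-2, -2) = 0, so P lies on C.
Step 2: partial derivatives
  f_x(x, y) = -3*x**2 - 2*x*y + y**2 + 2*y + 2, f_y(x, y) = -x**2 + 2*x*y + 2*x + 3*y**2.
  f_x(P) = -18, f_y(P) = 12 (gradient nonzero, so P is smooth).
Step 3: tangent line at P: -18·(x − -2) + 12·(y − -2) = 0.
Expanding: -18*x + 12*y - 12 = 0.


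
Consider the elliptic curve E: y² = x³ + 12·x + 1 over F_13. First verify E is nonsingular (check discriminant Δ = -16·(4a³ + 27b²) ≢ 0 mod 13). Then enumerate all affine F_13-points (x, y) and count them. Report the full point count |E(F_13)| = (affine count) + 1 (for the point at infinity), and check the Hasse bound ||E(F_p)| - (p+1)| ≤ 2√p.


Affine points = {(0, 1), (0, 12), (1, 1), (1, 12), (3, 5), (3, 8), (4, 3), (4, 10), (5, 2), (5, 11), (6, 4), (6, 9), (7, 5), (7, 8), (10, 4), (10, 9), (12, 1), (12, 12)}; affine count = 18; |E(F_13)| = 19.

Discriminant check: Δ ∝ 4a³ + 27b² = 4·12³ + 27·1² = 4·1728 + 27·1 ≡ 10 (mod 13). Nonzero ⇒ E is nonsingular.
For each x ∈ F_13, compute rhs = x³ + 12·x + 1 mod 13, then count y ∈ F_13 with y² ≡ rhs.
  x = 0: rhs = 1, matching y values: 1, 12 (2 points).
  x = 1: rhs = 1, matching y values: 1, 12 (2 points).
  x = 2: rhs = 7, matching y values: none (0 points).
  x = 3: rhs = 12, matching y values: 5, 8 (2 points).
  x = 4: rhs = 9, matching y values: 3, 10 (2 points).
  x = 5: rhs = 4, matching y values: 2, 11 (2 points).
  x = 6: rhs = 3, matching y values: 4, 9 (2 points).
  x = 7: rhs = 12, matching y values: 5, 8 (2 points).
  x = 8: rhs = 11, matching y values: none (0 points).
  x = 9: rhs = 6, matching y values: none (0 points).
  x = 10: rhs = 3, matching y values: 4, 9 (2 points).
  x = 11: rhs = 8, matching y values: none (0 points).
  x = 12: rhs = 1, matching y values: 1, 12 (2 points).
Total affine count: 18.
Full point count |E(F_13)| = 18 + 1 = 19.
Hasse bound: |19 − (13+1)| = |5| = 5 ≤ 2√13 ≈ 7.2111 ✓.


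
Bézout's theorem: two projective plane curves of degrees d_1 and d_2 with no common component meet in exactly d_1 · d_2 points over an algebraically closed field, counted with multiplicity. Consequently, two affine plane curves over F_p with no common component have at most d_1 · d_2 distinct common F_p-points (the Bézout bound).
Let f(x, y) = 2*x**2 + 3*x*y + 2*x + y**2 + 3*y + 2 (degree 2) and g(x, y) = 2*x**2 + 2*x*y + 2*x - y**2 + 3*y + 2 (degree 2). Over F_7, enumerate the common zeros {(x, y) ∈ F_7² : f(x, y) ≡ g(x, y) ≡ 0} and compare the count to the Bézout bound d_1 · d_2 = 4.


Common zeros: {(2, 0), (4, 0)}; count = 2; Bézout bound = 4.

deg(f) = 2, deg(g) = 2, so Bézout bound = 4.
Scan x ∈ F_7. For each x, list the y ∈ F_7 with f(x, y) ≡ 0 and those with g(x, y) ≡ 0 (mod 7); the common zeros in that column are the intersection.
  x = 0: f ≡ 0 at y ∈ {5, 6}; g ≡ 0 at y ∈ ∅; common: ∅.
  x = 1: f ≡ 0 at y ∈ ∅; g ≡ 0 at y ∈ {6}; common: ∅.
  x = 2: f ≡ 0 at y ∈ {0, 5}; g ≡ 0 at y ∈ {0}; common: {0}.
  x = 3: f ≡ 0 at y ∈ ∅; g ≡ 0 at y ∈ ∅; common: ∅.
  x = 4: f ≡ 0 at y ∈ {0, 6}; g ≡ 0 at y ∈ {0, 4}; common: {0}.
  x = 5: f ≡ 0 at y ∈ ∅; g ≡ 0 at y ∈ {2, 4}; common: ∅.
  x = 6: f ≡ 0 at y ∈ ∅; g ≡ 0 at y ∈ {2, 6}; common: ∅.
Collecting: common zeros = {(2, 0), (4, 0)}, so the count is 2.
Comparison with the Bézout bound: 2 ≤ 4 = deg(f)·deg(g), as expected for curves with no common component (the affine F_7-count falls short of the bound because intersections may lie at infinity, over extension fields, or carry multiplicity).


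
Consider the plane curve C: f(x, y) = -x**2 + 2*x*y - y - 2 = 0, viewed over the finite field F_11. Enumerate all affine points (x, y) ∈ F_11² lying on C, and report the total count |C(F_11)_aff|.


Affine F_11-points: {(0, 9), (1, 3), (2, 2), (3, 0), (4, 1), (5, 3), (7, 9), (8, 0), (9, 1), (10, 10)}; count = 10.

For each of the 121 pairs (x, y) ∈ F_11², evaluate f(x, y) mod 11. Record the zeros.
  x = 0: [0↦9, 1↦8, 2↦7, 3↦6, 4↦5, 5↦4, 6↦3, 7↦2, 8↦1, 9↦0, 10↦10]  zeros at y ∈ {9}
  x = 1: [0↦8, 1↦9, 2↦10, 3↦0, 4↦1, 5↦2, 6↦3, 7↦4, 8↦5, 9↦6, 10↦7]  zeros at y ∈ {3}
  x = 2: [0↦5, 1↦8, 2↦0, 3↦3, 4↦6, 5↦9, 6↦1, 7↦4, 8↦7, 9↦10, 10↦2]  zeros at y ∈ {2}
  x = 3: [0↦0, 1↦5, 2↦10, 3↦4, 4↦9, 5↦3, 6↦8, 7↦2, 8↦7, 9↦1, 10↦6]  zeros at y ∈ {0}
  x = 4: [0↦4, 1↦0, 2↦7, 3↦3, 4↦10, 5↦6, 6↦2, 7↦9, 8↦5, 9↦1, 10↦8]  zeros at y ∈ {1}
  x = 5: [0↦6, 1↦4, 2↦2, 3↦0, 4↦9, 5↦7, 6↦5, 7↦3, 8↦1, 9↦10, 10↦8]  zeros at y ∈ {3}
  x = 6: [0↦6, 1↦6, 2↦6, 3↦6, 4↦6, 5↦6, 6↦6, 7↦6, 8↦6, 9↦6, 10↦6]  zeros at y ∈ ∅
  x = 7: [0↦4, 1↦6, 2↦8, 3↦10, 4↦1, 5↦3, 6↦5, 7↦7, 8↦9, 9↦0, 10↦2]  zeros at y ∈ {9}
  x = 8: [0↦0, 1↦4, 2↦8, 3↦1, 4↦5, 5↦9, 6↦2, 7↦6, 8↦10, 9↦3, 10↦7]  zeros at y ∈ {0}
  x = 9: [0↦5, 1↦0, 2↦6, 3↦1, 4↦7, 5↦2, 6↦8, 7↦3, 8↦9, 9↦4, 10↦10]  zeros at y ∈ {1}
  x = 10: [0↦8, 1↦5, 2↦2, 3↦10, 4↦7, 5↦4, 6↦1, 7↦9, 8↦6, 9↦3, 10↦0]  zeros at y ∈ {10}
Collecting zeros: affine points = {(0, 9), (1, 3), (2, 2), (3, 0), (4, 1), (5, 3), (7, 9), (8, 0), (9, 1), (10, 10)}.
Total count |C(F_11)_aff| = 10.


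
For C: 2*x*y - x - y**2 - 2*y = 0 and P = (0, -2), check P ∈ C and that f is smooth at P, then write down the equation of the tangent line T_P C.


Tangent line at P: -5*x + 2*y + 4 = 0.

Step 1: f(0, -2) = 0, so P lies on C.
Step 2: partial derivatives
  f_x(x, y) = 2*y - 1, f_y(x, y) = 2*x - 2*y - 2.
  f_x(P) = -5, f_y(P) = 2 (gradient nonzero, so P is smooth).
Step 3: tangent line at P: -5·(x − 0) + 2·(y − -2) = 0.
Expanding: -5*x + 2*y + 4 = 0.


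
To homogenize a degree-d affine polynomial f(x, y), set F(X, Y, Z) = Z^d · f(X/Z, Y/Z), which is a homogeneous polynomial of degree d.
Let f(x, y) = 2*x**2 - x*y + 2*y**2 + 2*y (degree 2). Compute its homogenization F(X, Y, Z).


F(X, Y, Z) = 2*X**2 - X*Y + 2*Y**2 + 2*Y*Z

deg(f) = 2.
Substitute x = X/Z, y = Y/Z into f, then multiply by Z^2.
  monomial 2·x^2·y^0 ↦ 2·X^2·Y^0·Z^0.
  monomial -1·x^1·y^1 ↦ -1·X^1·Y^1·Z^0.
  monomial 2·x^0·y^2 ↦ 2·X^0·Y^2·Z^0.
  monomial 2·x^0·y^1 ↦ 2·X^0·Y^1·Z^1.
Collecting: F(X, Y, Z) = 2*X**2 - X*Y + 2*Y**2 + 2*Y*Z.


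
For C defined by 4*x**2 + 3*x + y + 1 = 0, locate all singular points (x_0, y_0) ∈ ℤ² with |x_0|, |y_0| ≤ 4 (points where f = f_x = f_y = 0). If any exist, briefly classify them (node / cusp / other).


No singular points in the scanned grid; C is smooth there.

Compute partial derivatives:
  f_x = 8*x + 3.
  f_y = 1.
f_y = 1 is a nonzero constant, so f_y never vanishes: no point (x, y) can satisfy f = f_x = f_y = 0. In particular no (x, y) ∈ {−4, ..., 4}² is singular; the curve is smooth.


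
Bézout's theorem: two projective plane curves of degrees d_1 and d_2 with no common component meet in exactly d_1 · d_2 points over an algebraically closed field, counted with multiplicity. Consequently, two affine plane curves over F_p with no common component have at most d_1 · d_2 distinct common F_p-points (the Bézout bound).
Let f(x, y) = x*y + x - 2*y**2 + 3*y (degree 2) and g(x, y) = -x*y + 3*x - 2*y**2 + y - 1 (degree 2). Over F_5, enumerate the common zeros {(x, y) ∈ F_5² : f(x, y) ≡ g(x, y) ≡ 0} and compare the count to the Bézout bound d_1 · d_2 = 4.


Common zeros: {(1, 4)}; count = 1; Bézout bound = 4.

deg(f) = 2, deg(g) = 2, so Bézout bound = 4.
Scan x ∈ F_5. For each x, list the y ∈ F_5 with f(x, y) ≡ 0 and those with g(x, y) ≡ 0 (mod 5); the common zeros in that column are the intersection.
  x = 0: f ≡ 0 at y ∈ {0, 4}; g ≡ 0 at y ∈ ∅; common: ∅.
  x = 1: f ≡ 0 at y ∈ {3, 4}; g ≡ 0 at y ∈ {1, 4}; common: {4}.
  x = 2: f ≡ 0 at y ∈ {1, 4}; g ≡ 0 at y ∈ {0, 2}; common: ∅.
  x = 3: f ≡ 0 at y ∈ {4}; g ≡ 0 at y ∈ ∅; common: ∅.
  x = 4: f ≡ 0 at y ∈ {2, 4}; g ≡ 0 at y ∈ ∅; common: ∅.
Collecting: common zeros = {(1, 4)}, so the count is 1.
Comparison with the Bézout bound: 1 ≤ 4 = deg(f)·deg(g), as expected for curves with no common component (the affine F_5-count falls short of the bound because intersections may lie at infinity, over extension fields, or carry multiplicity).


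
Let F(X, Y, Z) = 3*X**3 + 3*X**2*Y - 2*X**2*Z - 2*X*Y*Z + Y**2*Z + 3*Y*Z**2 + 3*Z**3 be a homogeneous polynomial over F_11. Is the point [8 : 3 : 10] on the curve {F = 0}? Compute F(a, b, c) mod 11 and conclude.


F(8,3,10) ≡ 8 (mod 11); P is NOT on the curve.

Evaluate F(8, 3, 10) term-by-term (mod 11).
  3*X**3 ↦ 3·512·1·1 = 1536
  3*X**2*Y ↦ 3·64·3·1 = 576
  -2*X**2*Z ↦ -2·64·1·10 = -1280
  -2*X*Y*Z ↦ -2·8·3·10 = -480
  Y**2*Z ↦ 1·1·9·10 = 90
  3*Y*Z**2 ↦ 3·1·3·100 = 900
  3*Z**3 ↦ 3·1·1·1000 = 3000
Sum: F(8, 3, 10) = (1536) + (576) + (-1280) + (-480) + (90) + (900) + (3000) = 4342.
Reducing mod 11: 4342 ≡ 8 (mod 11).
Since F(a, b, c) ≡ 8 ≠ 0 (mod 11), P does NOT lie on the curve.
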